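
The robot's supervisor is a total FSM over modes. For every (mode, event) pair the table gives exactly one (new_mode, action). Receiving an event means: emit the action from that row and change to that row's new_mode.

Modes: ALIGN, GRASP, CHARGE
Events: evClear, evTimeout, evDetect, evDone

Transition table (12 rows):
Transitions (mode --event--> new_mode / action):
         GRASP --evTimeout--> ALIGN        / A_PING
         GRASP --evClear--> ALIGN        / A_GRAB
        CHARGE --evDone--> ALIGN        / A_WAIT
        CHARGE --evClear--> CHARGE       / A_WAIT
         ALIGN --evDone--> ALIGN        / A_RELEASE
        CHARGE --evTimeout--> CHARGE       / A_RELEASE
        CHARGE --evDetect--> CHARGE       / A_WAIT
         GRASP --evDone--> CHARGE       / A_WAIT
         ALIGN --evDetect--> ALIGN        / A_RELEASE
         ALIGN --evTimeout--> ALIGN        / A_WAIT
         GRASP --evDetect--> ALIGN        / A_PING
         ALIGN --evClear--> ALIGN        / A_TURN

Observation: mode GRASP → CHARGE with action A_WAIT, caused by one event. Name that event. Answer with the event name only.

evDone

try evClear: (GRASP, evClear) → (ALIGN, A_GRAB)
try evTimeout: (GRASP, evTimeout) → (ALIGN, A_PING)
try evDetect: (GRASP, evDetect) → (ALIGN, A_PING)
try evDone: (GRASP, evDone) → (CHARGE, A_WAIT)  ← matches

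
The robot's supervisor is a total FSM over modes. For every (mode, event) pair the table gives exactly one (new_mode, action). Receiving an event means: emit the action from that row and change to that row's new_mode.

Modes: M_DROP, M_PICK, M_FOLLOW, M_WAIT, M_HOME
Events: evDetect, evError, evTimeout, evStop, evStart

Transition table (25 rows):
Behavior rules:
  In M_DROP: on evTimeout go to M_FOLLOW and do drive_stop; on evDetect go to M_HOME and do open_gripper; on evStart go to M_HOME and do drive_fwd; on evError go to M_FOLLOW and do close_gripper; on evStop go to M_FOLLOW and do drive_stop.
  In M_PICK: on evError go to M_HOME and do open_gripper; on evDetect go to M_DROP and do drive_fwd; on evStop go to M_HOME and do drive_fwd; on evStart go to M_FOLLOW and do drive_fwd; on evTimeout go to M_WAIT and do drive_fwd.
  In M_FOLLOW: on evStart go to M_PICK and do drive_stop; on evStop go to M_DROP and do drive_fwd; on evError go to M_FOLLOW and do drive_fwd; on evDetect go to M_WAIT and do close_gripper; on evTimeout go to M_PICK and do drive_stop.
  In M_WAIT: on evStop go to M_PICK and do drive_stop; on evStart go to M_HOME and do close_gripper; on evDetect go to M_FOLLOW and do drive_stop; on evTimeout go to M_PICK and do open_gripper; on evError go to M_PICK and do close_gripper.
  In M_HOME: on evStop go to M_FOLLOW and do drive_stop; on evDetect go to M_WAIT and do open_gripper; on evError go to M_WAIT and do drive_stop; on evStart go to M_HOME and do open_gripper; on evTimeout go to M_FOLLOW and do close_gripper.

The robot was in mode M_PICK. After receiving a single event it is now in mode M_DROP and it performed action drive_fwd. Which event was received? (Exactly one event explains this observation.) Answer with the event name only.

try evDetect: (M_PICK, evDetect) → (M_DROP, drive_fwd)  ← matches
try evError: (M_PICK, evError) → (M_HOME, open_gripper)
try evTimeout: (M_PICK, evTimeout) → (M_WAIT, drive_fwd)
try evStop: (M_PICK, evStop) → (M_HOME, drive_fwd)
try evStart: (M_PICK, evStart) → (M_FOLLOW, drive_fwd)

evDetect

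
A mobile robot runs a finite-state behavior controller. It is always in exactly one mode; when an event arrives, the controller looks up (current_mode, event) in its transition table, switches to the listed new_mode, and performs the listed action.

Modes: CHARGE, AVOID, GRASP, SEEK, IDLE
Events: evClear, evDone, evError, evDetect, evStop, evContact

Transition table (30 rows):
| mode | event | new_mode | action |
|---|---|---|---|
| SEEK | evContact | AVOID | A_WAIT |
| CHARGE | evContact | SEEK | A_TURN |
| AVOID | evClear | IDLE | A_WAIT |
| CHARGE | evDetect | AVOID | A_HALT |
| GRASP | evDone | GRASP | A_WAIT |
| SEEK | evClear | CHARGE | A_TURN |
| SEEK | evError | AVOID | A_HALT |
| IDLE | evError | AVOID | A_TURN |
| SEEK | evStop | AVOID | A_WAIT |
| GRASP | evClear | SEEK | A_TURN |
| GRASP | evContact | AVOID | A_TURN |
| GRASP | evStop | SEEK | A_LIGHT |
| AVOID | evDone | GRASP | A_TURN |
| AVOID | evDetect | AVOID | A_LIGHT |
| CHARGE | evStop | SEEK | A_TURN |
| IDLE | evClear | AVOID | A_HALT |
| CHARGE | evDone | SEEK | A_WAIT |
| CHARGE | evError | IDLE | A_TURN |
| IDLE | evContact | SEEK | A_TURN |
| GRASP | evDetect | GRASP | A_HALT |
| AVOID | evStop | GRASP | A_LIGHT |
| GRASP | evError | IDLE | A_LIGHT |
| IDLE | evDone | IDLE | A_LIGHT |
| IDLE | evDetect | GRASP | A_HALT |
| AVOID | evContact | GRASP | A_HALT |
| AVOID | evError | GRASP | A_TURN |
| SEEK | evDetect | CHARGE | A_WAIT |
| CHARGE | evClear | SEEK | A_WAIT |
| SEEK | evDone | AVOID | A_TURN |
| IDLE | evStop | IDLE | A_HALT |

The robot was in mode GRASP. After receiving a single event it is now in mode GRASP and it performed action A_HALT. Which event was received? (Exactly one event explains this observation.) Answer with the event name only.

evDetect

try evClear: (GRASP, evClear) → (SEEK, A_TURN)
try evDone: (GRASP, evDone) → (GRASP, A_WAIT)
try evError: (GRASP, evError) → (IDLE, A_LIGHT)
try evDetect: (GRASP, evDetect) → (GRASP, A_HALT)  ← matches
try evStop: (GRASP, evStop) → (SEEK, A_LIGHT)
try evContact: (GRASP, evContact) → (AVOID, A_TURN)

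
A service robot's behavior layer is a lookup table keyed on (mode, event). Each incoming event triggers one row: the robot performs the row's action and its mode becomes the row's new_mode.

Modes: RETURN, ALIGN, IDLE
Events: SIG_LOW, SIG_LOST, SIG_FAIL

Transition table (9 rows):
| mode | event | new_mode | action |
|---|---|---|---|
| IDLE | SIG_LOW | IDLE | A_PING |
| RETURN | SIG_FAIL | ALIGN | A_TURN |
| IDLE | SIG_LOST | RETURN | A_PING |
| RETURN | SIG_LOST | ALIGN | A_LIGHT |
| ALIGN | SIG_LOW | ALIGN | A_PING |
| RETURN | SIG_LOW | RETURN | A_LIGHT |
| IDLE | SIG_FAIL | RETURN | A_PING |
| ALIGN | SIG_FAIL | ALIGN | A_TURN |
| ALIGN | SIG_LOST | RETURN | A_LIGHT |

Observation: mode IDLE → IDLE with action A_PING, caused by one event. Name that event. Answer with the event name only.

try SIG_LOW: (IDLE, SIG_LOW) → (IDLE, A_PING)  ← matches
try SIG_LOST: (IDLE, SIG_LOST) → (RETURN, A_PING)
try SIG_FAIL: (IDLE, SIG_FAIL) → (RETURN, A_PING)

SIG_LOW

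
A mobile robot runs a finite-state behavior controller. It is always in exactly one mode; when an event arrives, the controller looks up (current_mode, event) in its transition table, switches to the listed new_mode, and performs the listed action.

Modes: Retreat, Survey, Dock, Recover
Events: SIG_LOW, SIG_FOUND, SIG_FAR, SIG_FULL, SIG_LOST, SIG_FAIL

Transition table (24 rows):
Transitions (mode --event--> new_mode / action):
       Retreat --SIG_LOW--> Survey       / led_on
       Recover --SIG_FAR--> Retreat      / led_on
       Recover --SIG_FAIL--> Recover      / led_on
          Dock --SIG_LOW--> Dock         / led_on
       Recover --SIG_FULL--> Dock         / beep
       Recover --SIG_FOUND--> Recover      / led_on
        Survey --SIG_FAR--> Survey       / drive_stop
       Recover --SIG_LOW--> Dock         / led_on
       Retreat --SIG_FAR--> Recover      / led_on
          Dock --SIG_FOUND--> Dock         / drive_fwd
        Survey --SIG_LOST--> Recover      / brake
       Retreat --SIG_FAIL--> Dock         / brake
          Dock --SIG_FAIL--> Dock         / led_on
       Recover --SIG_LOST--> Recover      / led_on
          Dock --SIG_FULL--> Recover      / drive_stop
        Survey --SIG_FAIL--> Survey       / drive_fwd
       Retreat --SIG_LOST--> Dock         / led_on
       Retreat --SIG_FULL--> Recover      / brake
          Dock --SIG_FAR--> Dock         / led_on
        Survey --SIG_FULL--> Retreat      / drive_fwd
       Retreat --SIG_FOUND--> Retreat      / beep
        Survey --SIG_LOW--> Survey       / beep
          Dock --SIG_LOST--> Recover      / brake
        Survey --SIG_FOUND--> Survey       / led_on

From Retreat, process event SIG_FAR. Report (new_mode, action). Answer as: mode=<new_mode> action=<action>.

mode=Recover action=led_on

current mode = Retreat; filter table to that mode:
  (Retreat, SIG_LOW) → (Survey, led_on)
  (Retreat, SIG_FAR) → (Recover, led_on)  ← event matches
  (Retreat, SIG_FAIL) → (Dock, brake)
  (Retreat, SIG_LOST) → (Dock, led_on)
  (Retreat, SIG_FULL) → (Recover, brake)
  (Retreat, SIG_FOUND) → (Retreat, beep)
event = SIG_FAR selects (Recover, led_on)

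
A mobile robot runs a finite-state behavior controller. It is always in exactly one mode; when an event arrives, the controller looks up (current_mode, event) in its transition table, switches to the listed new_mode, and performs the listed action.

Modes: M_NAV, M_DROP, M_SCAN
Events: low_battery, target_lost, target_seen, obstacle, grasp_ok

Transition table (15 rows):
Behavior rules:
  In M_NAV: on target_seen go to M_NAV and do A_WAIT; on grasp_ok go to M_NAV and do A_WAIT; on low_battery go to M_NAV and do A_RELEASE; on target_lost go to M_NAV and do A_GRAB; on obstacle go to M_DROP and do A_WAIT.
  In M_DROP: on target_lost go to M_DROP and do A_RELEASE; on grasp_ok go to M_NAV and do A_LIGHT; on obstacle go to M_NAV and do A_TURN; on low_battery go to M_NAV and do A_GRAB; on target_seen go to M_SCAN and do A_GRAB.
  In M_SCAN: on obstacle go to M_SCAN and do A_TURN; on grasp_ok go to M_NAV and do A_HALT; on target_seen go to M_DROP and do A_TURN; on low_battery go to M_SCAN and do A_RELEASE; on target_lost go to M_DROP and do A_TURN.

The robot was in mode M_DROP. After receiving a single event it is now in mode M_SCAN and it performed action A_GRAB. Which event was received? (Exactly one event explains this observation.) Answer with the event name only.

target_seen

try low_battery: (M_DROP, low_battery) → (M_NAV, A_GRAB)
try target_lost: (M_DROP, target_lost) → (M_DROP, A_RELEASE)
try target_seen: (M_DROP, target_seen) → (M_SCAN, A_GRAB)  ← matches
try obstacle: (M_DROP, obstacle) → (M_NAV, A_TURN)
try grasp_ok: (M_DROP, grasp_ok) → (M_NAV, A_LIGHT)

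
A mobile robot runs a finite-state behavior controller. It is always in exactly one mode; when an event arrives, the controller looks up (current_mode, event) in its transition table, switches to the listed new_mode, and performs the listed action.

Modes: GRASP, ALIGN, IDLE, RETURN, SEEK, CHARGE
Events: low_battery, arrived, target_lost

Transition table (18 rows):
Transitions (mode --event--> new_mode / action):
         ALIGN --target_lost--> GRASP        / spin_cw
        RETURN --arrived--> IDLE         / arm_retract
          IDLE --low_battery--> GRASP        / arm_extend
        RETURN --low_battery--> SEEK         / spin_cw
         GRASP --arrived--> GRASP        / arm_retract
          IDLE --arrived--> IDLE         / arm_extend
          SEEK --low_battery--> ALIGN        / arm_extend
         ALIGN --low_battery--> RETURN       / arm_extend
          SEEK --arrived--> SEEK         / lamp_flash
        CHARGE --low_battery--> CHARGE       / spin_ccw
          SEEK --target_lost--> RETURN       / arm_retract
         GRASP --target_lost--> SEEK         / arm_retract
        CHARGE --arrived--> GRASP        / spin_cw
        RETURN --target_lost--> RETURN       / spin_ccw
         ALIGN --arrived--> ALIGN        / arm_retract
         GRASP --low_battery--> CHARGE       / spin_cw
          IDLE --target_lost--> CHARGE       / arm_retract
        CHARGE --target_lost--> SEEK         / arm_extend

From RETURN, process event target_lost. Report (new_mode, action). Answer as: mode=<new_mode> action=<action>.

mode=RETURN action=spin_ccw

current mode = RETURN; filter table to that mode:
  (RETURN, arrived) → (IDLE, arm_retract)
  (RETURN, low_battery) → (SEEK, spin_cw)
  (RETURN, target_lost) → (RETURN, spin_ccw)  ← event matches
event = target_lost selects (RETURN, spin_ccw)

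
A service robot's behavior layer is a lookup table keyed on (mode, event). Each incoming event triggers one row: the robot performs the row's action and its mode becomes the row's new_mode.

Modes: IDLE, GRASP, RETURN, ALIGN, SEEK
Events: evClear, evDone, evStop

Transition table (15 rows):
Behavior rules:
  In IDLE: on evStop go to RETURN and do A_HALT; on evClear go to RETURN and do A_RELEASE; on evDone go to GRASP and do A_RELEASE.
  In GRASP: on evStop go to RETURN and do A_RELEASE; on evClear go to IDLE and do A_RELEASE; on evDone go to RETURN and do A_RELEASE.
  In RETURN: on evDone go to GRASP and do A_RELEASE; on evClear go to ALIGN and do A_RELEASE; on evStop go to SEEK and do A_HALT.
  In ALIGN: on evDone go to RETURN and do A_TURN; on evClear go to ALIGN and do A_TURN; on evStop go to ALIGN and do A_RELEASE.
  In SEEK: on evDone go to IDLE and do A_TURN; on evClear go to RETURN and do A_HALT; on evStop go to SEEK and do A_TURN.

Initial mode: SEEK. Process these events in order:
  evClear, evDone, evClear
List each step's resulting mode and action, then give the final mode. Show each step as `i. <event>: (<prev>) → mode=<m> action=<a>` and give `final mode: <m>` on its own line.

final mode: IDLE

1. evClear: (SEEK) → mode=RETURN action=A_HALT
2. evDone: (RETURN) → mode=GRASP action=A_RELEASE
3. evClear: (GRASP) → mode=IDLE action=A_RELEASE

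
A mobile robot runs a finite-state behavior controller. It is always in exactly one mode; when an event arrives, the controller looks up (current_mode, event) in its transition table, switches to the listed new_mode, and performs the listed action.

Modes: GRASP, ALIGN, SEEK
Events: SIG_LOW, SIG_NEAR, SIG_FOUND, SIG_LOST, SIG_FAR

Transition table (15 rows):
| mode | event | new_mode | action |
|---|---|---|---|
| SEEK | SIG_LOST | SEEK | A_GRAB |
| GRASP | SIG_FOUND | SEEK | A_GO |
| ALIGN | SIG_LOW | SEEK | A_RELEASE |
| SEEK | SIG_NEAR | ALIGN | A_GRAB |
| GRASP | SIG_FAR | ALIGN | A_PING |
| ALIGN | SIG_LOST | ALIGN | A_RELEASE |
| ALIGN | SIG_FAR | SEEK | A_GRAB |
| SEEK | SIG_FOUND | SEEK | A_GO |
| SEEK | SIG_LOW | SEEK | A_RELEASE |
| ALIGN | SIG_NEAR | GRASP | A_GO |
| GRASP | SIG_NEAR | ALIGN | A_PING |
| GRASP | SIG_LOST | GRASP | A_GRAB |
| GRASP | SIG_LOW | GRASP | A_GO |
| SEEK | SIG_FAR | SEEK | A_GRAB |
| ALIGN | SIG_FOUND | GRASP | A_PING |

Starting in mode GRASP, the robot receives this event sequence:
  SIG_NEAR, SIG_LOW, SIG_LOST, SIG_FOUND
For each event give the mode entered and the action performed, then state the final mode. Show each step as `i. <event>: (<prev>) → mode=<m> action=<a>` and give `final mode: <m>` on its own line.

1. SIG_NEAR: (GRASP) → mode=ALIGN action=A_PING
2. SIG_LOW: (ALIGN) → mode=SEEK action=A_RELEASE
3. SIG_LOST: (SEEK) → mode=SEEK action=A_GRAB
4. SIG_FOUND: (SEEK) → mode=SEEK action=A_GO

final mode: SEEK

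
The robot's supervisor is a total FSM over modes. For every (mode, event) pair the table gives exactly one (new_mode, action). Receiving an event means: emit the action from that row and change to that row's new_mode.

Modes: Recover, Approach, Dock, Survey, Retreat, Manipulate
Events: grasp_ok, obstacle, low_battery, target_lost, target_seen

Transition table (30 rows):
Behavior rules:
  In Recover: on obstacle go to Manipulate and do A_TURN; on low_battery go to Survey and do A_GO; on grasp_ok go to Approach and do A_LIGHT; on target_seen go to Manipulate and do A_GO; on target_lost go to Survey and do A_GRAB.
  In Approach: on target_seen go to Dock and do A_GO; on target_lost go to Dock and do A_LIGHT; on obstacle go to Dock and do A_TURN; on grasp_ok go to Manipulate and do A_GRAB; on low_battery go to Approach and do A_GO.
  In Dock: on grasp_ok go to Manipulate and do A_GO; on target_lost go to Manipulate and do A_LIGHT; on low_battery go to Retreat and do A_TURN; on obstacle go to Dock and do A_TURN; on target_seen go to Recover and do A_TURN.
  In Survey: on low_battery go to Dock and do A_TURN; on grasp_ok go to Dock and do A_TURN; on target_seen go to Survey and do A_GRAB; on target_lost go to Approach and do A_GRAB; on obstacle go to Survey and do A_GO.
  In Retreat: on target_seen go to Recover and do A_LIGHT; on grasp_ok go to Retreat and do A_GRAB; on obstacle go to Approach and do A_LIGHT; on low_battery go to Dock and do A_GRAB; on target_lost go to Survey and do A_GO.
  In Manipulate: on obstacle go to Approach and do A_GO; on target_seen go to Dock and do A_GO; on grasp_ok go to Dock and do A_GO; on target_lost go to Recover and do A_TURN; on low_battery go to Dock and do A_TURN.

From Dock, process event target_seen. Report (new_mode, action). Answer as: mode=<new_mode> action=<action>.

current mode = Dock; filter table to that mode:
  (Dock, grasp_ok) → (Manipulate, A_GO)
  (Dock, target_lost) → (Manipulate, A_LIGHT)
  (Dock, low_battery) → (Retreat, A_TURN)
  (Dock, obstacle) → (Dock, A_TURN)
  (Dock, target_seen) → (Recover, A_TURN)  ← event matches
event = target_seen selects (Recover, A_TURN)

mode=Recover action=A_TURN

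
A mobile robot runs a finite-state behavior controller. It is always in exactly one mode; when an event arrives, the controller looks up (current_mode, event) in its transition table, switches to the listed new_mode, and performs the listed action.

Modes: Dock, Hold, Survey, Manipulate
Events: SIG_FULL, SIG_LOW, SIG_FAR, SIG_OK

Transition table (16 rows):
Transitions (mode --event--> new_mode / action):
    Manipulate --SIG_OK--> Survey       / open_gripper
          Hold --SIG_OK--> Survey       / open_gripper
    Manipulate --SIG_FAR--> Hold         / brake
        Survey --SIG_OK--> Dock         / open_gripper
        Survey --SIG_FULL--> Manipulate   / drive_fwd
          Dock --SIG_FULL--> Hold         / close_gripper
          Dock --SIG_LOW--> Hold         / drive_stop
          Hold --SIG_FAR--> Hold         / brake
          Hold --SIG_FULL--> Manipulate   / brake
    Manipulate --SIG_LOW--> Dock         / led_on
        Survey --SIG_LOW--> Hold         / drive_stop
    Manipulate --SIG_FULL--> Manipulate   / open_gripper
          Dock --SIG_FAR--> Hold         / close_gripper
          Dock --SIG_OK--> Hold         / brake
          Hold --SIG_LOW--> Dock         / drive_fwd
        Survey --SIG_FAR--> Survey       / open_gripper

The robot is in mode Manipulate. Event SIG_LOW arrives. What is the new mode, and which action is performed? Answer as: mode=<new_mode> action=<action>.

current mode = Manipulate; filter table to that mode:
  (Manipulate, SIG_OK) → (Survey, open_gripper)
  (Manipulate, SIG_FAR) → (Hold, brake)
  (Manipulate, SIG_LOW) → (Dock, led_on)  ← event matches
  (Manipulate, SIG_FULL) → (Manipulate, open_gripper)
event = SIG_LOW selects (Dock, led_on)

mode=Dock action=led_on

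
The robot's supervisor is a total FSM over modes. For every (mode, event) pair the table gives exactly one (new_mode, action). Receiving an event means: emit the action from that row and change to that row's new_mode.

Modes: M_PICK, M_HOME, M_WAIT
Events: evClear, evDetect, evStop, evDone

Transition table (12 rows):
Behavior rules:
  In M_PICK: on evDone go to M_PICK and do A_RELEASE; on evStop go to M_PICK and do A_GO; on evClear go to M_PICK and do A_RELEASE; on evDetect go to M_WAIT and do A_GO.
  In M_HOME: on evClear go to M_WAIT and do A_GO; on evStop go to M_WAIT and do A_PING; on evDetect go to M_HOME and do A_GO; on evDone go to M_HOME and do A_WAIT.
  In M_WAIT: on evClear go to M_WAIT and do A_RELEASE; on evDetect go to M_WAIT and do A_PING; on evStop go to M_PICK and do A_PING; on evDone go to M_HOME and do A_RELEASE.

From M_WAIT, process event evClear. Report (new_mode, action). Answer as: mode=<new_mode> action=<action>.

current mode = M_WAIT; filter table to that mode:
  (M_WAIT, evClear) → (M_WAIT, A_RELEASE)  ← event matches
  (M_WAIT, evDetect) → (M_WAIT, A_PING)
  (M_WAIT, evStop) → (M_PICK, A_PING)
  (M_WAIT, evDone) → (M_HOME, A_RELEASE)
event = evClear selects (M_WAIT, A_RELEASE)

mode=M_WAIT action=A_RELEASE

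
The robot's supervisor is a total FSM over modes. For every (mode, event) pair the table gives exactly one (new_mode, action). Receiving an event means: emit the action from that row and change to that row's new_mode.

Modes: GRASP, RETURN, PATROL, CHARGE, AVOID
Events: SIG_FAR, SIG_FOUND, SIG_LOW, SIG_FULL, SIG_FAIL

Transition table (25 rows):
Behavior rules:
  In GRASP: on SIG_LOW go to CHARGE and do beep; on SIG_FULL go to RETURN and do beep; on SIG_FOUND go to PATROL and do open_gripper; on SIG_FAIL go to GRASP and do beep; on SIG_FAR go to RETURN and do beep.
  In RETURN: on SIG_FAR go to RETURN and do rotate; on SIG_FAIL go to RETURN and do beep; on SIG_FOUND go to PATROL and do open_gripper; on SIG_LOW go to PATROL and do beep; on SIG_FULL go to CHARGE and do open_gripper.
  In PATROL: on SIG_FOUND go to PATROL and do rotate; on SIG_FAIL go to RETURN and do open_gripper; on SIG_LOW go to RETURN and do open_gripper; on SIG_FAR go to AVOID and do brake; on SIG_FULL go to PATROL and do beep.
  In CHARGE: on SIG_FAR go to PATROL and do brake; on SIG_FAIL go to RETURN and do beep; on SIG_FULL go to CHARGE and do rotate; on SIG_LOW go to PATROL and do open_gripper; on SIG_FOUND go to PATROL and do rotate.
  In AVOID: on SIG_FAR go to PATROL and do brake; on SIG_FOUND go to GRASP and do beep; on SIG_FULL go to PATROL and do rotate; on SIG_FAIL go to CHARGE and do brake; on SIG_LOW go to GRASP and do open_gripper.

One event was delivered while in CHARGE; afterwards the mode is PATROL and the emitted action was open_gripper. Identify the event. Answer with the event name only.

SIG_LOW

try SIG_FAR: (CHARGE, SIG_FAR) → (PATROL, brake)
try SIG_FOUND: (CHARGE, SIG_FOUND) → (PATROL, rotate)
try SIG_LOW: (CHARGE, SIG_LOW) → (PATROL, open_gripper)  ← matches
try SIG_FULL: (CHARGE, SIG_FULL) → (CHARGE, rotate)
try SIG_FAIL: (CHARGE, SIG_FAIL) → (RETURN, beep)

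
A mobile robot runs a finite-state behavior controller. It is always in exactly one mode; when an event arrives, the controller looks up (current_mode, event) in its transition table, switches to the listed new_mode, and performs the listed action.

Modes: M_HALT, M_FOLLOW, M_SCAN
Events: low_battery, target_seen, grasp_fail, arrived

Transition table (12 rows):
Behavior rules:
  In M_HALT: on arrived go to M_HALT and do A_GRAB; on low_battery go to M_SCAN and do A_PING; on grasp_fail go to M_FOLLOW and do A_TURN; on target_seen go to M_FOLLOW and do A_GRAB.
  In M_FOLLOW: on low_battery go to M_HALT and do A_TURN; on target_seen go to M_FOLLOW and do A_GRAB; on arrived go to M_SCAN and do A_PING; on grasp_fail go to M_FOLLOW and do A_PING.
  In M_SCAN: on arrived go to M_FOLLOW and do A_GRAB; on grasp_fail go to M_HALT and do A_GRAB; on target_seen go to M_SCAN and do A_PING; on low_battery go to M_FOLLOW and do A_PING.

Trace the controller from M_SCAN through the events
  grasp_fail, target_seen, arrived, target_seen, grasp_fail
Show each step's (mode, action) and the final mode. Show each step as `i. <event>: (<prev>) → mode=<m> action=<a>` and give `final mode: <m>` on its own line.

1. grasp_fail: (M_SCAN) → mode=M_HALT action=A_GRAB
2. target_seen: (M_HALT) → mode=M_FOLLOW action=A_GRAB
3. arrived: (M_FOLLOW) → mode=M_SCAN action=A_PING
4. target_seen: (M_SCAN) → mode=M_SCAN action=A_PING
5. grasp_fail: (M_SCAN) → mode=M_HALT action=A_GRAB

final mode: M_HALT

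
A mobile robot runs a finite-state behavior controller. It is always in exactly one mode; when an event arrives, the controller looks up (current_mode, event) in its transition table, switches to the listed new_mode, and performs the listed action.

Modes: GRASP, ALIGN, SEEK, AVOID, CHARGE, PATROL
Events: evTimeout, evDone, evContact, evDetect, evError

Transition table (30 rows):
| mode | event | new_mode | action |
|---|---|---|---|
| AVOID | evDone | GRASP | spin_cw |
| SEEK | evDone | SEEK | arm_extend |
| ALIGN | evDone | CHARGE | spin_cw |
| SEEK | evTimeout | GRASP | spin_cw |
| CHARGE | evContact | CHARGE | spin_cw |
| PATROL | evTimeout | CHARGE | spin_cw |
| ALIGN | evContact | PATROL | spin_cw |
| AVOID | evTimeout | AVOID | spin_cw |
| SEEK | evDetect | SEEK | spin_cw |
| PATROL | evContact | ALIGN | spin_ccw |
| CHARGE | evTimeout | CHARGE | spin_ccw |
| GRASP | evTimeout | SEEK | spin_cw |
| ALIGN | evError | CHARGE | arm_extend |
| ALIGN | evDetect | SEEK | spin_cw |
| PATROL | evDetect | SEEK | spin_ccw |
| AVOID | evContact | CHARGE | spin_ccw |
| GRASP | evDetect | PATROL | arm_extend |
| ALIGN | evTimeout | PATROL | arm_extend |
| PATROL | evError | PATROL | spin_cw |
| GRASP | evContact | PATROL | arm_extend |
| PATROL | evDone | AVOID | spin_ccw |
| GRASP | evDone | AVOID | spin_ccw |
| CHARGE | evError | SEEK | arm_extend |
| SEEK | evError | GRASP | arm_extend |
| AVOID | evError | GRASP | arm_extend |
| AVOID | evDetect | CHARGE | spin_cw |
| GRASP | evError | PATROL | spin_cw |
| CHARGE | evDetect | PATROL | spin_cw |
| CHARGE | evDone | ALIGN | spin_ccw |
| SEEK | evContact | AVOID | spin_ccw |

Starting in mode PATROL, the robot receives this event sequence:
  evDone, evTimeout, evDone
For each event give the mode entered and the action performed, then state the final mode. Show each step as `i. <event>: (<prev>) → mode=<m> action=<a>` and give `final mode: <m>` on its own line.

final mode: GRASP

1. evDone: (PATROL) → mode=AVOID action=spin_ccw
2. evTimeout: (AVOID) → mode=AVOID action=spin_cw
3. evDone: (AVOID) → mode=GRASP action=spin_cw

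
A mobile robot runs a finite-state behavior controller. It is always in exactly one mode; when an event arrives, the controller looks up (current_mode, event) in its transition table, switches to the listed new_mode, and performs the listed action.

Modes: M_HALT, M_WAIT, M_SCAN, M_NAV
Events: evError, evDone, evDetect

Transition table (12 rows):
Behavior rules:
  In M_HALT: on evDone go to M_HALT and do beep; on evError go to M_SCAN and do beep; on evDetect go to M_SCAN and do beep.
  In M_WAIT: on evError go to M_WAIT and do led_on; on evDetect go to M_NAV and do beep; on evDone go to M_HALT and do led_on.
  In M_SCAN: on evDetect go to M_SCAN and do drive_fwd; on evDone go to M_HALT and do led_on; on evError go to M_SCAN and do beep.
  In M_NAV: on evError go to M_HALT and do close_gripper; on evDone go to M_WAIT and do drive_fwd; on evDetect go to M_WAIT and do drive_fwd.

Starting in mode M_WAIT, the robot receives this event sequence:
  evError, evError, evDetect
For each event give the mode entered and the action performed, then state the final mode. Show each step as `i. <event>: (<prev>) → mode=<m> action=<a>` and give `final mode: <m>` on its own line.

final mode: M_NAV

1. evError: (M_WAIT) → mode=M_WAIT action=led_on
2. evError: (M_WAIT) → mode=M_WAIT action=led_on
3. evDetect: (M_WAIT) → mode=M_NAV action=beep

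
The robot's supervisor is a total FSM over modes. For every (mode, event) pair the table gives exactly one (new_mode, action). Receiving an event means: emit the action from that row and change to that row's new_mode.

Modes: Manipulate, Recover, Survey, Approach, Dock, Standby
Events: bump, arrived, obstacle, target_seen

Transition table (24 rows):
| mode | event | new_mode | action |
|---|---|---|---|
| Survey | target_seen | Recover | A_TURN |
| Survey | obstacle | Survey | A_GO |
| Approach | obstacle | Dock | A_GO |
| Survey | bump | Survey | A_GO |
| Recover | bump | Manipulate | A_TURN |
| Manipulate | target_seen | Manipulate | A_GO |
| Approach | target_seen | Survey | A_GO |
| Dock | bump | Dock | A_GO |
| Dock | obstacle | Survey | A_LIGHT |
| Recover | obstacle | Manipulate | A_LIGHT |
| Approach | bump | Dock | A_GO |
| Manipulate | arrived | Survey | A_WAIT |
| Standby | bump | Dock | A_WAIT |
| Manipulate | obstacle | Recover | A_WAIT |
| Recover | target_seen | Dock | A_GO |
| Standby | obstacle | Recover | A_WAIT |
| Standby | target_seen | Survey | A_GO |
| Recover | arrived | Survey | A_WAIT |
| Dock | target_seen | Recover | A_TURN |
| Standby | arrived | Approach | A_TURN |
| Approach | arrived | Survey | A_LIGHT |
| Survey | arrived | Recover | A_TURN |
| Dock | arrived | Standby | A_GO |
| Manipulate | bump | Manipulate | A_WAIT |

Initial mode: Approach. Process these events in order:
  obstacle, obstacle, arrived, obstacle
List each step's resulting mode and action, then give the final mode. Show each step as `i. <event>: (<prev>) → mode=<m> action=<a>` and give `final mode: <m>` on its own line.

final mode: Manipulate

1. obstacle: (Approach) → mode=Dock action=A_GO
2. obstacle: (Dock) → mode=Survey action=A_LIGHT
3. arrived: (Survey) → mode=Recover action=A_TURN
4. obstacle: (Recover) → mode=Manipulate action=A_LIGHT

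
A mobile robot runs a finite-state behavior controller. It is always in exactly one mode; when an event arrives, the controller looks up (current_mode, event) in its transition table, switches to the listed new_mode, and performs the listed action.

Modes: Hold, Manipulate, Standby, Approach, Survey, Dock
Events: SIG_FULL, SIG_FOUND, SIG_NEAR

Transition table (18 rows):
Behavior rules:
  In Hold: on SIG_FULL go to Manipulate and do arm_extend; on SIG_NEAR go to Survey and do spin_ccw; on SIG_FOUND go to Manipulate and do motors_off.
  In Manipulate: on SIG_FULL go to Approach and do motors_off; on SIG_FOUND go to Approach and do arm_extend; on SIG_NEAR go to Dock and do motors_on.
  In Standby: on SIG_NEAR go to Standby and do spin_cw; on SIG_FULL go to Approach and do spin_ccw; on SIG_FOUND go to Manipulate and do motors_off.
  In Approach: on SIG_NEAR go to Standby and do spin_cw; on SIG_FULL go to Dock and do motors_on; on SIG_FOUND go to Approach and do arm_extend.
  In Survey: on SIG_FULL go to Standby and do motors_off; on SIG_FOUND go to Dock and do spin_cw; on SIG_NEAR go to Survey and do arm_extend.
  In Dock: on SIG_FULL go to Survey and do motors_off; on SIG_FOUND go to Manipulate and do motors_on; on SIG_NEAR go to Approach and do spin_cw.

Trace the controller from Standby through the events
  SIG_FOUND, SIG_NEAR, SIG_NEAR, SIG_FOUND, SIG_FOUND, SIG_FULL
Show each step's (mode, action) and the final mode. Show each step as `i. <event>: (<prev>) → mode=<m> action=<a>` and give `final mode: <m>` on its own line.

1. SIG_FOUND: (Standby) → mode=Manipulate action=motors_off
2. SIG_NEAR: (Manipulate) → mode=Dock action=motors_on
3. SIG_NEAR: (Dock) → mode=Approach action=spin_cw
4. SIG_FOUND: (Approach) → mode=Approach action=arm_extend
5. SIG_FOUND: (Approach) → mode=Approach action=arm_extend
6. SIG_FULL: (Approach) → mode=Dock action=motors_on

final mode: Dock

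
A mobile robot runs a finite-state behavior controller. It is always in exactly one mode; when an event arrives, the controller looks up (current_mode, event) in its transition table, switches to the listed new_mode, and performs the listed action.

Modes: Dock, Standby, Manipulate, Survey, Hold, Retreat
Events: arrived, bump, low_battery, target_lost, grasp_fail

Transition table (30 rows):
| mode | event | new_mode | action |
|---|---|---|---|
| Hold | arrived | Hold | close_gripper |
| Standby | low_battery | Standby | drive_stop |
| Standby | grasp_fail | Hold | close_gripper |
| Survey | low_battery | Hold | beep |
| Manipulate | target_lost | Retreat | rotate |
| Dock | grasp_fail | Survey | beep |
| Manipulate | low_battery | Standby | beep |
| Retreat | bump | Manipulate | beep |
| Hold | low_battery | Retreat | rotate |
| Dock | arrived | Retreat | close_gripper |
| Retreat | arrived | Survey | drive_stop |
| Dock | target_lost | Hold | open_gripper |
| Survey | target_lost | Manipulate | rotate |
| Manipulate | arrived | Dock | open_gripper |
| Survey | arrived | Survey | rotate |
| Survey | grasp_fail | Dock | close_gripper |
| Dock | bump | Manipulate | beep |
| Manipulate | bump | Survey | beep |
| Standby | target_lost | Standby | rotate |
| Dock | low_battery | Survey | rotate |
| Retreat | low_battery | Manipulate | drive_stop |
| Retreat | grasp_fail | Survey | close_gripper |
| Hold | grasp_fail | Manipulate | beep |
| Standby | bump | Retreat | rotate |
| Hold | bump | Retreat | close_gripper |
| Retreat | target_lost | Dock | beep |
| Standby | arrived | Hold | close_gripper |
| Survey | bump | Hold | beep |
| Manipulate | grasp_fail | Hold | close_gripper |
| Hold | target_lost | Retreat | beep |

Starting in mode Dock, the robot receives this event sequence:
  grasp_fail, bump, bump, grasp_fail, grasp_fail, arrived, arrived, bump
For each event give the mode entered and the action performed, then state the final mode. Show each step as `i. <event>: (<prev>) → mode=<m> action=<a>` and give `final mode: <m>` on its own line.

final mode: Hold

1. grasp_fail: (Dock) → mode=Survey action=beep
2. bump: (Survey) → mode=Hold action=beep
3. bump: (Hold) → mode=Retreat action=close_gripper
4. grasp_fail: (Retreat) → mode=Survey action=close_gripper
5. grasp_fail: (Survey) → mode=Dock action=close_gripper
6. arrived: (Dock) → mode=Retreat action=close_gripper
7. arrived: (Retreat) → mode=Survey action=drive_stop
8. bump: (Survey) → mode=Hold action=beep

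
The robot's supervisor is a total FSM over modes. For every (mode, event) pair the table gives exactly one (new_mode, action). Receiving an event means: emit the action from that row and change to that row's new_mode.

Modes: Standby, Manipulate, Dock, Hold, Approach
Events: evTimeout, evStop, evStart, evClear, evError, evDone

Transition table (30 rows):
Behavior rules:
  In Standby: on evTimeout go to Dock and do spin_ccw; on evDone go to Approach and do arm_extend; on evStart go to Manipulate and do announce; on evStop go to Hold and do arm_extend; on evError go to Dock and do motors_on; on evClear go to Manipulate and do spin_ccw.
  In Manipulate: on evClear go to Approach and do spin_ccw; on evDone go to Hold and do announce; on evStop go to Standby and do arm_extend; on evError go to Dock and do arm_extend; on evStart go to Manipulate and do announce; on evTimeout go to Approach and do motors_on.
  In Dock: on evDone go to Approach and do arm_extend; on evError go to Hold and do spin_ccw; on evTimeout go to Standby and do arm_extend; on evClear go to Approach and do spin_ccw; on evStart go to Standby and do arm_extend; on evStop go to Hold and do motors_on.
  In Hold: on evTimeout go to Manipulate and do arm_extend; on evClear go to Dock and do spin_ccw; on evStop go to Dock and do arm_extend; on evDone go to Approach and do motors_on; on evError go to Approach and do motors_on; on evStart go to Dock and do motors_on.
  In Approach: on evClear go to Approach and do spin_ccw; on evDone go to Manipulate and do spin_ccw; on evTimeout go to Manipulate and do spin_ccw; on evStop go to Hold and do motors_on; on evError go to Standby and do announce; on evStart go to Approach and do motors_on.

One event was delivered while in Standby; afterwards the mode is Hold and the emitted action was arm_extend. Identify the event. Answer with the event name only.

try evTimeout: (Standby, evTimeout) → (Dock, spin_ccw)
try evStop: (Standby, evStop) → (Hold, arm_extend)  ← matches
try evStart: (Standby, evStart) → (Manipulate, announce)
try evClear: (Standby, evClear) → (Manipulate, spin_ccw)
try evError: (Standby, evError) → (Dock, motors_on)
try evDone: (Standby, evDone) → (Approach, arm_extend)

evStop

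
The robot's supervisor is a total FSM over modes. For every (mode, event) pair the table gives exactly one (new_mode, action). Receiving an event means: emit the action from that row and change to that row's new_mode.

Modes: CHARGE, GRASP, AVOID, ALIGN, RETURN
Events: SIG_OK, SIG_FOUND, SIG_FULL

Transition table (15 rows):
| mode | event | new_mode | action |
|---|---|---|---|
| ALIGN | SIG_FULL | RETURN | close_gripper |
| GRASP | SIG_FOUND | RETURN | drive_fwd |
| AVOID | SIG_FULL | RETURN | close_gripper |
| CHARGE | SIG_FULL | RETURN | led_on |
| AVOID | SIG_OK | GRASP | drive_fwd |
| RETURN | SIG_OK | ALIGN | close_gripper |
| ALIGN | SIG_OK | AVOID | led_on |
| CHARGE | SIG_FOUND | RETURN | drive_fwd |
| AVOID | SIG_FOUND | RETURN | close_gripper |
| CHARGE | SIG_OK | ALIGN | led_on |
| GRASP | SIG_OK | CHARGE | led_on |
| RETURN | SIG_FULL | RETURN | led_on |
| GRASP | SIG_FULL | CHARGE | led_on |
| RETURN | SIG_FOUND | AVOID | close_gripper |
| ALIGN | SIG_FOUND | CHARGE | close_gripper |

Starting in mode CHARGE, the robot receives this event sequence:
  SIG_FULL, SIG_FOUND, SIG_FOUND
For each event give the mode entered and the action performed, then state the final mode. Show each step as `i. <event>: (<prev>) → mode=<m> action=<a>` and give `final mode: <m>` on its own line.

final mode: RETURN

1. SIG_FULL: (CHARGE) → mode=RETURN action=led_on
2. SIG_FOUND: (RETURN) → mode=AVOID action=close_gripper
3. SIG_FOUND: (AVOID) → mode=RETURN action=close_gripper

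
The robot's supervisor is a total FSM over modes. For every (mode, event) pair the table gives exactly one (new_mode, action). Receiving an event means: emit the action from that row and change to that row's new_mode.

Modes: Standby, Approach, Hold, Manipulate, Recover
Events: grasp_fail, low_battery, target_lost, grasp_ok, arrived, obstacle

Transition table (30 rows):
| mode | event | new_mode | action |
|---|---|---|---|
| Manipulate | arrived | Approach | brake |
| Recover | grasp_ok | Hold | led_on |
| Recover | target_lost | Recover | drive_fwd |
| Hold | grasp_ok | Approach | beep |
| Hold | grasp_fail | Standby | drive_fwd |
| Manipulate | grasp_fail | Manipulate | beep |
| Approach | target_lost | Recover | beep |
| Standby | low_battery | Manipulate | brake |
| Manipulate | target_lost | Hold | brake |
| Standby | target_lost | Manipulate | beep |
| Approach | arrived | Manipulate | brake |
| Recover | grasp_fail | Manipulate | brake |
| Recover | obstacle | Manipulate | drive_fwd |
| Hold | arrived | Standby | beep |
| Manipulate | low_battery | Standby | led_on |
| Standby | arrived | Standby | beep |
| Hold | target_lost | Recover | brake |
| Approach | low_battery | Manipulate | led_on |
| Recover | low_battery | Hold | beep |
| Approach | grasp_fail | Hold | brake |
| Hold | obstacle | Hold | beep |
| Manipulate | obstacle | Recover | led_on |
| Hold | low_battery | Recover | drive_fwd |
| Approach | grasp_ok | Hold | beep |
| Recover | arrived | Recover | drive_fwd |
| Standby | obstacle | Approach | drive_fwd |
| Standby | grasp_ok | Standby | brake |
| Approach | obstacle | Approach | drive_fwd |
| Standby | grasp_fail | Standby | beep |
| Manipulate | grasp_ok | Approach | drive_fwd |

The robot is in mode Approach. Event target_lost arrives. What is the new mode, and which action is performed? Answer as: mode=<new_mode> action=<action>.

mode=Recover action=beep

current mode = Approach; filter table to that mode:
  (Approach, target_lost) → (Recover, beep)  ← event matches
  (Approach, arrived) → (Manipulate, brake)
  (Approach, low_battery) → (Manipulate, led_on)
  (Approach, grasp_fail) → (Hold, brake)
  (Approach, grasp_ok) → (Hold, beep)
  (Approach, obstacle) → (Approach, drive_fwd)
event = target_lost selects (Recover, beep)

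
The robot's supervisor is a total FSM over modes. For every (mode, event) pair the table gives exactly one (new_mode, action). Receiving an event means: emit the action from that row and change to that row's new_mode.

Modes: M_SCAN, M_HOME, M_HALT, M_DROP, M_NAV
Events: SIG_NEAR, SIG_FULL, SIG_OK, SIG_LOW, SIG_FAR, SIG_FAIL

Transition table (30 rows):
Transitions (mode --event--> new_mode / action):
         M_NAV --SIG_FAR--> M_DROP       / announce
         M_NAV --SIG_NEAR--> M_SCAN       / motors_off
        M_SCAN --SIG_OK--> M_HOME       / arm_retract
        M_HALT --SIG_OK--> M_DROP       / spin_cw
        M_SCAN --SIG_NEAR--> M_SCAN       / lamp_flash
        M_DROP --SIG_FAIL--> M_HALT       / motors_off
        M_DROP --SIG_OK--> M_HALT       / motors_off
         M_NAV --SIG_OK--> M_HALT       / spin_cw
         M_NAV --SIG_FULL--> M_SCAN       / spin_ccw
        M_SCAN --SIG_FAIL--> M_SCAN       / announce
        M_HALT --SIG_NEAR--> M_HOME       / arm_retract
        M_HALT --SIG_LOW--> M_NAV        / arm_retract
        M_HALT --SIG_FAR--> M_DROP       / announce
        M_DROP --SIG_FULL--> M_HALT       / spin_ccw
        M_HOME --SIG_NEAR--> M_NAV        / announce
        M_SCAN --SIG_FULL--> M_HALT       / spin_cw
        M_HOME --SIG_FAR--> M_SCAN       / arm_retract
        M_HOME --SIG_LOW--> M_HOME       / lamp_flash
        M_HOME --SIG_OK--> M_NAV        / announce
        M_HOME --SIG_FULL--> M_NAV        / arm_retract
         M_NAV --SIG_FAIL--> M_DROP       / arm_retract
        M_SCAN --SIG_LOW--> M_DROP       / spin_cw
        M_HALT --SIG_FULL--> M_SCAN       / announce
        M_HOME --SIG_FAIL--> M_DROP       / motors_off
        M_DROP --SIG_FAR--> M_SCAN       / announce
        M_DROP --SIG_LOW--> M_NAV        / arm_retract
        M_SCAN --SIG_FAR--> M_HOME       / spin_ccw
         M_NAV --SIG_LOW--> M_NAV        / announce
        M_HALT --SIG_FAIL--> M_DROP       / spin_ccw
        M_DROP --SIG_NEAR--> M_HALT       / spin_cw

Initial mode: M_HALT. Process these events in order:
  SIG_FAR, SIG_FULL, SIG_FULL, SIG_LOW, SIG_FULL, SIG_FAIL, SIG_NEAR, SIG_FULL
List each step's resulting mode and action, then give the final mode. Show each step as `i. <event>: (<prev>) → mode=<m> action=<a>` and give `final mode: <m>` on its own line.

1. SIG_FAR: (M_HALT) → mode=M_DROP action=announce
2. SIG_FULL: (M_DROP) → mode=M_HALT action=spin_ccw
3. SIG_FULL: (M_HALT) → mode=M_SCAN action=announce
4. SIG_LOW: (M_SCAN) → mode=M_DROP action=spin_cw
5. SIG_FULL: (M_DROP) → mode=M_HALT action=spin_ccw
6. SIG_FAIL: (M_HALT) → mode=M_DROP action=spin_ccw
7. SIG_NEAR: (M_DROP) → mode=M_HALT action=spin_cw
8. SIG_FULL: (M_HALT) → mode=M_SCAN action=announce

final mode: M_SCAN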